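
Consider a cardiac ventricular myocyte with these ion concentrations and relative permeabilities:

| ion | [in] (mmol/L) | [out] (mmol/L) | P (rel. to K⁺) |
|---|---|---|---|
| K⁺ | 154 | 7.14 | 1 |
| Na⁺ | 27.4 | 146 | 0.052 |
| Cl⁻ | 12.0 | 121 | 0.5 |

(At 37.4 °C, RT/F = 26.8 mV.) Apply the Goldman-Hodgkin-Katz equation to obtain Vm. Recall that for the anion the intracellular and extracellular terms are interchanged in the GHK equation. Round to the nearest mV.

-63 mV

Vm = 26.8 · ln[(Σ P·[cation]ₒ + Σ P·[anion]ᵢ) / (Σ P·[cation]ᵢ + Σ P·[anion]ₒ)]
Numerator = 1×7.14 + 0.052×146 + 0.5×12.0 = 20.73
Denominator = 1×154 + 0.052×27.4 + 0.5×121 = 215.9
Vm = 26.8 · ln(0.096015) = 26.8 × (-2.3433) = -62.80 mV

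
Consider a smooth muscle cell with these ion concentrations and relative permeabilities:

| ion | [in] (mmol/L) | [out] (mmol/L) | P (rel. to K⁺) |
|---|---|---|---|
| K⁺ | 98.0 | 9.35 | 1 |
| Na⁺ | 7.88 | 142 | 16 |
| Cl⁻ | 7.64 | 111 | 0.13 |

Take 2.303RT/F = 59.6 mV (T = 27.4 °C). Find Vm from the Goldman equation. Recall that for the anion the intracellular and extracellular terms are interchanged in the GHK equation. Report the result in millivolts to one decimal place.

Vm = 59.6 · log₁₀[(Σ P·[cation]ₒ + Σ P·[anion]ᵢ) / (Σ P·[cation]ᵢ + Σ P·[anion]ₒ)]
Numerator = 1×9.35 + 16×142 + 0.13×7.64 = 2282
Denominator = 1×98.0 + 16×7.88 + 0.13×111 = 238.5
Vm = 59.6 · log₁₀(9.5692) = 59.6 × (0.9809) = 58.46 mV

58.5 mV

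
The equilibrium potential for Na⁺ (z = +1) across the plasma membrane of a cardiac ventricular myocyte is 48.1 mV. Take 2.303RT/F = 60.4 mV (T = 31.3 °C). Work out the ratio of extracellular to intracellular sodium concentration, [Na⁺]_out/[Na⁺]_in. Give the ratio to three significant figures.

log₁₀([out]/[in]) = E·z/(60.4) = 48.1 × 1 / 60.4 = 0.7964
[out]/[in] = 10^(0.7964) = 6.257

6.26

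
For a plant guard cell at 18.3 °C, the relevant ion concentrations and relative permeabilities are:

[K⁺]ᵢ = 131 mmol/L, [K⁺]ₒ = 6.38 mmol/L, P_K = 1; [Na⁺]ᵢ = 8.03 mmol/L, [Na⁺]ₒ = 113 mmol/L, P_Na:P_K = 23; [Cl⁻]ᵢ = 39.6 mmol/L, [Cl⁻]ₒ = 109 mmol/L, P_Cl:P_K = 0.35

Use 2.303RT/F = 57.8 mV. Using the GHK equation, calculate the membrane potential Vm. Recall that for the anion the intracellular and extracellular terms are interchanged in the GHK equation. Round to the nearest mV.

Vm = 57.8 · log₁₀[(Σ P·[cation]ₒ + Σ P·[anion]ᵢ) / (Σ P·[cation]ᵢ + Σ P·[anion]ₒ)]
Numerator = 1×6.38 + 23×113 + 0.35×39.6 = 2619
Denominator = 1×131 + 23×8.03 + 0.35×109 = 353.8
Vm = 57.8 · log₁₀(7.4023) = 57.8 × (0.8694) = 50.25 mV

50 mV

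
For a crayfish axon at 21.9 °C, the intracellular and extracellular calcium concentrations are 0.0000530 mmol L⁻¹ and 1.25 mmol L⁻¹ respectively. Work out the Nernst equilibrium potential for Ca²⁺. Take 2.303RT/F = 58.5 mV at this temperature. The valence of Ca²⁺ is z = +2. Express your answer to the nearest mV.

128 mV

E = (58.5/z) · log₁₀([Ca²⁺]_out/[Ca²⁺]_in) with z = +2.
= (58.5/2) · log₁₀(1.25/0.0000530) = 29.25 · log₁₀(2.358e+04)
= 29.25 · (4.3726) = 127.90 mV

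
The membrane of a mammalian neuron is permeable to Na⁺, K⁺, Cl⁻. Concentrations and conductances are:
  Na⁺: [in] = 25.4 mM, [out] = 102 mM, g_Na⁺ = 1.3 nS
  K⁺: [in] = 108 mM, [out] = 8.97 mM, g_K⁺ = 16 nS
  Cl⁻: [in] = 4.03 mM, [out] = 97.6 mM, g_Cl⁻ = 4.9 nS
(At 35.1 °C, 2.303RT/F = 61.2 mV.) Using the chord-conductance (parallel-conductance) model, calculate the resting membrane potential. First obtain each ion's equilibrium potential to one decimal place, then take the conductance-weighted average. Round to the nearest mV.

-64 mV

E_Na⁺ = (61.2/1)·log₁₀(102/25.4) = 37.0 mV
E_K⁺ = (61.2/1)·log₁₀(8.97/108) = -66.1 mV
E_Cl⁻ = (61.2/-1)·log₁₀(97.6/4.03) = -84.7 mV
Vm = (Σ gᵢEᵢ)/(Σ gᵢ) = (1.3·37.0 + 16·-66.1 + 4.9·-84.7) / (1.3 + 16 + 4.9)
= -1424.53 / 22.2 = -64.17 mV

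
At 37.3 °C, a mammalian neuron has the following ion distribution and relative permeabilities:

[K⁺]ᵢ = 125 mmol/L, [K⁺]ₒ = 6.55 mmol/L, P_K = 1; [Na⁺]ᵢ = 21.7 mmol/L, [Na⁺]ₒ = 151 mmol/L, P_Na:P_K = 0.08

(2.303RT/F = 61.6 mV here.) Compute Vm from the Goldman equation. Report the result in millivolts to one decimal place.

Vm = 61.6 · log₁₀[(Σ P·[cation]ₒ + Σ P·[anion]ᵢ) / (Σ P·[cation]ᵢ + Σ P·[anion]ₒ)]
Numerator = 1×6.55 + 0.08×151 = 18.63
Denominator = 1×125 + 0.08×21.7 = 126.7
Vm = 61.6 · log₁₀(0.147) = 61.6 × (-0.8327) = -51.29 mV

-51.3 mV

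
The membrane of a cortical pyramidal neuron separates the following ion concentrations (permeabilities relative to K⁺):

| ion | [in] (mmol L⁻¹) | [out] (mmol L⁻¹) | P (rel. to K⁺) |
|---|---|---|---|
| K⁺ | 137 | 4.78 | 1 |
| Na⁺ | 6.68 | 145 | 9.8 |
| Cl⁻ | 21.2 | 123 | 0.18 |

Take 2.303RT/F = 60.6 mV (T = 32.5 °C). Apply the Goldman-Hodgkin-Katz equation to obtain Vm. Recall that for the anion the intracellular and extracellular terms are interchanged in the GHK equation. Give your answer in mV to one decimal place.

48.7 mV

Vm = 60.6 · log₁₀[(Σ P·[cation]ₒ + Σ P·[anion]ᵢ) / (Σ P·[cation]ᵢ + Σ P·[anion]ₒ)]
Numerator = 1×4.78 + 9.8×145 + 0.18×21.2 = 1430
Denominator = 1×137 + 9.8×6.68 + 0.18×123 = 224.6
Vm = 60.6 · log₁₀(6.365) = 60.6 × (0.8038) = 48.71 mV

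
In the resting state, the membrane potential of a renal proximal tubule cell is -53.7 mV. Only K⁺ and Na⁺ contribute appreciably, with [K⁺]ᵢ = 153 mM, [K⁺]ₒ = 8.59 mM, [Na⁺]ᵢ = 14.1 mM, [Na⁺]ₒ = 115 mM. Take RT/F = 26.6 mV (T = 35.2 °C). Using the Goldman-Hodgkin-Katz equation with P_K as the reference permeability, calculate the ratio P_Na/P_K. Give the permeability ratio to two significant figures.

Let α = P_Na/P_K. GHK: Vm = 26.6·ln[(Kₒ + α·Naₒ)/(Kᵢ + α·Naᵢ)].
e^(Vm/26.6) = e^(-53.7/26.6) = 0.13282
So 0.13282·(Kᵢ + α·Naᵢ) = Kₒ + α·Naₒ → α = (0.13282·153.0 − 8.59) / (115.0 − 0.13282·14.1)
α = (20.32 − 8.59) / (115.0 − 1.873) = 11.73/113.1 = 0.1037

0.10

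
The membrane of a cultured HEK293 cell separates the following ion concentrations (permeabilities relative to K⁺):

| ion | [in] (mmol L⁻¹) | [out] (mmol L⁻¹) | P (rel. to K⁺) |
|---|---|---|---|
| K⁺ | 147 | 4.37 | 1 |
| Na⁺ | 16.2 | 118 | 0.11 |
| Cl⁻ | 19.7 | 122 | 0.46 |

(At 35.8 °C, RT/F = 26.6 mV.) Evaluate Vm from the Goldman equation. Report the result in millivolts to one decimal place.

-54.5 mV

Vm = 26.6 · ln[(Σ P·[cation]ₒ + Σ P·[anion]ᵢ) / (Σ P·[cation]ᵢ + Σ P·[anion]ₒ)]
Numerator = 1×4.37 + 0.11×118 + 0.46×19.7 = 26.41
Denominator = 1×147 + 0.11×16.2 + 0.46×122 = 204.9
Vm = 26.6 · ln(0.1289) = 26.6 × (-2.0487) = -54.50 mV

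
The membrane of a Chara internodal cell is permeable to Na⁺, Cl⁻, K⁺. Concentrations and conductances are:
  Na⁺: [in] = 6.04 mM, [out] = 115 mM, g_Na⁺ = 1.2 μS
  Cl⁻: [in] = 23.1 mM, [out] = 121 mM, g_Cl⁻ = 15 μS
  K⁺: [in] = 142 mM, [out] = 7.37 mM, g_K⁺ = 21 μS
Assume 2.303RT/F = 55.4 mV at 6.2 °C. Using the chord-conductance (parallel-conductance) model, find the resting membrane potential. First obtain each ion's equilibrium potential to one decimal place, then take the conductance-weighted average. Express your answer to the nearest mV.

-54 mV

E_Na⁺ = (55.4/1)·log₁₀(115/6.04) = 70.9 mV
E_Cl⁻ = (55.4/-1)·log₁₀(121/23.1) = -39.8 mV
E_K⁺ = (55.4/1)·log₁₀(7.37/142) = -71.2 mV
Vm = (Σ gᵢEᵢ)/(Σ gᵢ) = (1.2·70.9 + 15·-39.8 + 21·-71.2) / (1.2 + 15 + 21)
= -2007.12 / 37.2 = -53.95 mV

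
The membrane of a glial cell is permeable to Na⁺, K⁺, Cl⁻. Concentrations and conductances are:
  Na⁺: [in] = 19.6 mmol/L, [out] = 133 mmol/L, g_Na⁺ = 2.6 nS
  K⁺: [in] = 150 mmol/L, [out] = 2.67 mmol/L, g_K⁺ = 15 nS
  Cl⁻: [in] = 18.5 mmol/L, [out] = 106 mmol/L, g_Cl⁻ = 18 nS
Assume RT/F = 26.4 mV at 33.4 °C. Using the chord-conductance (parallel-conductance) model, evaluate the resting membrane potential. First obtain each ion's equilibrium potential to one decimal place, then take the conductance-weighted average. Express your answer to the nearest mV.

-64 mV

E_Na⁺ = (26.4/1)·ln(133/19.6) = 50.6 mV
E_K⁺ = (26.4/1)·ln(2.67/150) = -106.4 mV
E_Cl⁻ = (26.4/-1)·ln(106/18.5) = -46.1 mV
Vm = (Σ gᵢEᵢ)/(Σ gᵢ) = (2.6·50.6 + 15·-106.4 + 18·-46.1) / (2.6 + 15 + 18)
= -2294.24 / 35.6 = -64.44 mV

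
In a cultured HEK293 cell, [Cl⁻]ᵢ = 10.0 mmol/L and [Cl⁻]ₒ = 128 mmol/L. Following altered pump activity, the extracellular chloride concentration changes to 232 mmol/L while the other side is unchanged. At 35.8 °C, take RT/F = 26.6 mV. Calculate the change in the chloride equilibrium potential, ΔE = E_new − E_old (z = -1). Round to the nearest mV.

-16 mV

E_old = (26.6/-1)·ln(128/10.0) = -67.82 mV
E_new = (26.6/-1)·ln(232/10.0) = -83.63 mV
ΔE = -83.63 − (-67.82) = -15.82 mV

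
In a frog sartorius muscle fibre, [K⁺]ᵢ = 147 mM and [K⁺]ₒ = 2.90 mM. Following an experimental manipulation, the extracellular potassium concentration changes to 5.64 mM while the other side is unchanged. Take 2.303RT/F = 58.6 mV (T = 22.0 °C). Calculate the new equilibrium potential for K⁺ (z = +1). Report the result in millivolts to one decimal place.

-83.0 mV

After the shift: [K⁺]_out = 5.64, [K⁺]_in = 147 mM.
E_new = (58.6/1)·log₁₀(5.64/147) = 58.60 · (-1.4160) = -82.98 mV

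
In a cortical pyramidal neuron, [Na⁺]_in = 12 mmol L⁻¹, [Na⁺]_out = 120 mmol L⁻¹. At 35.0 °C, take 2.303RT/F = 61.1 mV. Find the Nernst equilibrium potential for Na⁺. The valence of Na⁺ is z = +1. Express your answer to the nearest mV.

E = (61.1/z) · log₁₀([Na⁺]_out/[Na⁺]_in) with z = +1.
= (61.1/1) · log₁₀(120/12) = 61.10 · log₁₀(10)
= 61.10 · (1.0000) = 61.10 mV

61 mV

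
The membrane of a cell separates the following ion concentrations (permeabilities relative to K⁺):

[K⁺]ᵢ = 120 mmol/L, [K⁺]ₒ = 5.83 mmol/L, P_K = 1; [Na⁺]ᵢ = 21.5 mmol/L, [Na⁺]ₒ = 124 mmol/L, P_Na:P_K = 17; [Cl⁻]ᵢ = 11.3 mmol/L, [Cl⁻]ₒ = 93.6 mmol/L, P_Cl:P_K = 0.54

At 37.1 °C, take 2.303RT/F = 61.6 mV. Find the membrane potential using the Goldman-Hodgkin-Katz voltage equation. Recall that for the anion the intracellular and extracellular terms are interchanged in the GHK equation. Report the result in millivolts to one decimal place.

Vm = 61.6 · log₁₀[(Σ P·[cation]ₒ + Σ P·[anion]ᵢ) / (Σ P·[cation]ᵢ + Σ P·[anion]ₒ)]
Numerator = 1×5.83 + 17×124 + 0.54×11.3 = 2120
Denominator = 1×120 + 17×21.5 + 0.54×93.6 = 536
Vm = 61.6 · log₁₀(3.9548) = 61.6 × (0.5971) = 36.78 mV

36.8 mV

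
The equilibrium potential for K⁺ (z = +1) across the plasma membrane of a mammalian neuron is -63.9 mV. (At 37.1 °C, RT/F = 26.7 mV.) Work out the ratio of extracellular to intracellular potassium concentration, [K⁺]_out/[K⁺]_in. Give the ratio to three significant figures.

0.0913

ln([out]/[in]) = E·z/(26.7) = -63.9 × 1 / 26.7 = -2.3933
[out]/[in] = e^(-2.3933) = 0.09133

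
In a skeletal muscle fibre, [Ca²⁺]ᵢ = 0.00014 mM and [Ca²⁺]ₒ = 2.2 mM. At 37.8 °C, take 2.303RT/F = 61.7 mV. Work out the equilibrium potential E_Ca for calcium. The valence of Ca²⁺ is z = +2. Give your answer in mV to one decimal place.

129.5 mV

E = (61.7/z) · log₁₀([Ca²⁺]_out/[Ca²⁺]_in) with z = +2.
= (61.7/2) · log₁₀(2.2/0.00014) = 30.85 · log₁₀(1.571e+04)
= 30.85 · (4.1963) = 129.46 mV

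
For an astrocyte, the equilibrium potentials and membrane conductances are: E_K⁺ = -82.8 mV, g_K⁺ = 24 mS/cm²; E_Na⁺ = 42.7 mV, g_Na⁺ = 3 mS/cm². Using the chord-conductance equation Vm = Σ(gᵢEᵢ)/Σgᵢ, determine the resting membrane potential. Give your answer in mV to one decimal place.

-68.9 mV

Σ gᵢEᵢ = 24·(-82.8) + 3·(42.7) = -1859.10
Σ gᵢ = 24 + 3 = 27
Vm = -1859.10 / 27 = -68.86 mV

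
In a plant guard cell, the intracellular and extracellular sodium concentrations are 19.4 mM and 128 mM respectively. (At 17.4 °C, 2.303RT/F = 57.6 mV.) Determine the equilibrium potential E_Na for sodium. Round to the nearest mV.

E = (57.6/z) · log₁₀([Na⁺]_out/[Na⁺]_in) with z = +1.
= (57.6/1) · log₁₀(128/19.4) = 57.60 · log₁₀(6.598)
= 57.60 · (0.8194) = 47.20 mV

47 mV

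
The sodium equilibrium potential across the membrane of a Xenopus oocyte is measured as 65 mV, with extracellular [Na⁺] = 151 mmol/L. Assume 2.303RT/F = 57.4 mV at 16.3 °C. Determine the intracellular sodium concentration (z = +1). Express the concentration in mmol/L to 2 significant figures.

Nernst: E = (57.4/1) · log₁₀([out]/[in]), so log₁₀([out]/[in]) = 65.0 × 1 / 57.4 = 1.1324.
[out]/[in] = 10^(1.1324) = 13.56.
[in] = 151 / 13.56 = 11.13 mmol/L.

11 mmol/L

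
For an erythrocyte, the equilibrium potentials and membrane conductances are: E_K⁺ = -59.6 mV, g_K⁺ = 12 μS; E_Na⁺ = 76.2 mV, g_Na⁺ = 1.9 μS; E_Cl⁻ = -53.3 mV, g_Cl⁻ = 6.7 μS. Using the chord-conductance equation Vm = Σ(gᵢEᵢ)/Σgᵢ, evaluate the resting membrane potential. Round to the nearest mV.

Σ gᵢEᵢ = 12·(-59.6) + 1.9·(76.2) + 6.7·(-53.3) = -927.53
Σ gᵢ = 12 + 1.9 + 6.7 = 20.6
Vm = -927.53 / 20.6 = -45.03 mV

-45 mV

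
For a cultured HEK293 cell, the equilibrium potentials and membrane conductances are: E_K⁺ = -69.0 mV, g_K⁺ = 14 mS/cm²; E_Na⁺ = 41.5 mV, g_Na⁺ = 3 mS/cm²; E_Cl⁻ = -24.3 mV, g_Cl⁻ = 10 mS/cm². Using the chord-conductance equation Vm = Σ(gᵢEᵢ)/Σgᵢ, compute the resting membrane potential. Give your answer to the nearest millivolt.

Σ gᵢEᵢ = 14·(-69.0) + 3·(41.5) + 10·(-24.3) = -1084.50
Σ gᵢ = 14 + 3 + 10 = 27
Vm = -1084.50 / 27 = -40.17 mV

-40 mV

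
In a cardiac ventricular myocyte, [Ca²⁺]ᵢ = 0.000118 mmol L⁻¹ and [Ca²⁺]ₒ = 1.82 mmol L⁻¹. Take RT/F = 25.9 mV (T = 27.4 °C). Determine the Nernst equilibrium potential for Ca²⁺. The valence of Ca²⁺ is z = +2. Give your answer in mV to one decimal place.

E = (25.9/z) · ln([Ca²⁺]_out/[Ca²⁺]_in) with z = +2.
= (25.9/2) · ln(1.82/0.000118) = 12.95 · ln(1.542e+04)
= 12.95 · (9.6437) = 124.89 mV

124.9 mV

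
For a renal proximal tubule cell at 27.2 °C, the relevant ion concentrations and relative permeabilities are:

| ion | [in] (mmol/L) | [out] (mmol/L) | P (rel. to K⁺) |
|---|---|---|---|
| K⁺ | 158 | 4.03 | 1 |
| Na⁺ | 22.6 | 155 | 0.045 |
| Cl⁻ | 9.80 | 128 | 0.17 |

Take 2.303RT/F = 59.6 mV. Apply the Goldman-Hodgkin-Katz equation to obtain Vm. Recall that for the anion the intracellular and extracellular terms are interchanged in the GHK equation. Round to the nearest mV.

-69 mV

Vm = 59.6 · log₁₀[(Σ P·[cation]ₒ + Σ P·[anion]ᵢ) / (Σ P·[cation]ᵢ + Σ P·[anion]ₒ)]
Numerator = 1×4.03 + 0.045×155 + 0.17×9.80 = 12.67
Denominator = 1×158 + 0.045×22.6 + 0.17×128 = 180.8
Vm = 59.6 · log₁₀(0.070092) = 59.6 × (-1.1543) = -68.80 mV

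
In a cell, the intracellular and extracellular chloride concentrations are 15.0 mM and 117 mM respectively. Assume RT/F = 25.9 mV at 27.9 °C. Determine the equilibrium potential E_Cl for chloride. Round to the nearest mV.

E = (25.9/z) · ln([Cl⁻]_out/[Cl⁻]_in) with z = -1.
For an anion, dividing by z = -1 reverses the sign.
= (25.9/-1) · ln(117/15.0) = -25.90 · ln(7.8)
= -25.90 · (2.0541) = -53.20 mV

-53 mV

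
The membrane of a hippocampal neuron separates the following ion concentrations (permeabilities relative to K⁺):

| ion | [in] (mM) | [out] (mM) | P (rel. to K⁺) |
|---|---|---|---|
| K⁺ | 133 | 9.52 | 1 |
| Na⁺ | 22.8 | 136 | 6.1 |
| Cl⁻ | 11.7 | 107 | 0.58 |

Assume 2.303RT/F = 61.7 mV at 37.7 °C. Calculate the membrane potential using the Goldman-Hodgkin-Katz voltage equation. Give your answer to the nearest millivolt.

Vm = 61.7 · log₁₀[(Σ P·[cation]ₒ + Σ P·[anion]ᵢ) / (Σ P·[cation]ᵢ + Σ P·[anion]ₒ)]
Numerator = 1×9.52 + 6.1×136 + 0.58×11.7 = 845.9
Denominator = 1×133 + 6.1×22.8 + 0.58×107 = 334.1
Vm = 61.7 · log₁₀(2.5316) = 61.7 × (0.4034) = 24.89 mV

25 mV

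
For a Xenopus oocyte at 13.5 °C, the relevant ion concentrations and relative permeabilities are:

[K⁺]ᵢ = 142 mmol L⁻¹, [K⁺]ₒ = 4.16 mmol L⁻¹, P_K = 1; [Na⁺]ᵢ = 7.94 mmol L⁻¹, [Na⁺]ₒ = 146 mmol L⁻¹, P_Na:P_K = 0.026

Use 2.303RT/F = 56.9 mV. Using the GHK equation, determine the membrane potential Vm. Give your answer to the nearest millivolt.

-71 mV

Vm = 56.9 · log₁₀[(Σ P·[cation]ₒ + Σ P·[anion]ᵢ) / (Σ P·[cation]ᵢ + Σ P·[anion]ₒ)]
Numerator = 1×4.16 + 0.026×146 = 7.956
Denominator = 1×142 + 0.026×7.94 = 142.2
Vm = 56.9 · log₁₀(0.055947) = 56.9 × (-1.2522) = -71.25 mV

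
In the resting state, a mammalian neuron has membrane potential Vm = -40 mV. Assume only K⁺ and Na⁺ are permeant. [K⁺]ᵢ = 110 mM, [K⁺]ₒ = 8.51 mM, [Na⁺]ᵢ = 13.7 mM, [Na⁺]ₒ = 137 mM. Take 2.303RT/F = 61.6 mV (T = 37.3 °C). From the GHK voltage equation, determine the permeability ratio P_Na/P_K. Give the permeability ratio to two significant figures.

0.12

Let α = P_Na/P_K. GHK: Vm = 61.6·log₁₀[(Kₒ + α·Naₒ)/(Kᵢ + α·Naᵢ)].
10^(Vm/61.6) = 10^(-40.0/61.6) = 0.22421
So 0.22421·(Kᵢ + α·Naᵢ) = Kₒ + α·Naₒ → α = (0.22421·110.0 − 8.51) / (137.0 − 0.22421·13.7)
α = (24.66 − 8.51) / (137.0 − 3.072) = 16.15/133.9 = 0.1206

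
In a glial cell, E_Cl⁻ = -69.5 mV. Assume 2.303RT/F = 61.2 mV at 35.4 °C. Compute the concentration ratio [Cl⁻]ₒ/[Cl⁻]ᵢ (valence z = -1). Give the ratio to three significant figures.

log₁₀([out]/[in]) = E·z/(61.2) = -69.5 × -1 / 61.2 = 1.1356
[out]/[in] = 10^(1.1356) = 13.67

13.7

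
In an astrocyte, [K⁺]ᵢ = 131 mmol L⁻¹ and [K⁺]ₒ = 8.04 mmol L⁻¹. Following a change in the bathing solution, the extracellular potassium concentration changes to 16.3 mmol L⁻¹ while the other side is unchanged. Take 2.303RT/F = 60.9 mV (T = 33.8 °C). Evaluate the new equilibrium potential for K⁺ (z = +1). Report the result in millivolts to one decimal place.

After the shift: [K⁺]_out = 16.3, [K⁺]_in = 131 mmol L⁻¹.
E_new = (60.9/1)·log₁₀(16.3/131) = 60.90 · (-0.9051) = -55.12 mV

-55.1 mV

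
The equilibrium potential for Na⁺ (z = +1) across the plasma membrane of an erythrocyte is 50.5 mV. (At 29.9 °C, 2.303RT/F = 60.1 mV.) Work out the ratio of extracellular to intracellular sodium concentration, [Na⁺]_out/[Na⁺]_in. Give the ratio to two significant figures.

6.9

log₁₀([out]/[in]) = E·z/(60.1) = 50.5 × 1 / 60.1 = 0.8403
[out]/[in] = 10^(0.8403) = 6.923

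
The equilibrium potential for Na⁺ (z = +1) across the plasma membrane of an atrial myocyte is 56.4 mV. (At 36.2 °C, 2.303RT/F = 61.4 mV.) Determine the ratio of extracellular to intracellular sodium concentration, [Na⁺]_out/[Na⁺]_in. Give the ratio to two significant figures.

8.3

log₁₀([out]/[in]) = E·z/(61.4) = 56.4 × 1 / 61.4 = 0.9186
[out]/[in] = 10^(0.9186) = 8.29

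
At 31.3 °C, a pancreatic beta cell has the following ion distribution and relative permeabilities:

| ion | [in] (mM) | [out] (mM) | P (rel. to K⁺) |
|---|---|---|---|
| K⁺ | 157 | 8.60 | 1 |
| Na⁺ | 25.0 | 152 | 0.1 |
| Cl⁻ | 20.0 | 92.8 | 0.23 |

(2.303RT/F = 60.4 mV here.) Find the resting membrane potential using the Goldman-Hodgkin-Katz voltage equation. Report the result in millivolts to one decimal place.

Vm = 60.4 · log₁₀[(Σ P·[cation]ₒ + Σ P·[anion]ᵢ) / (Σ P·[cation]ᵢ + Σ P·[anion]ₒ)]
Numerator = 1×8.60 + 0.1×152 + 0.23×20.0 = 28.4
Denominator = 1×157 + 0.1×25.0 + 0.23×92.8 = 180.8
Vm = 60.4 · log₁₀(0.15704) = 60.4 × (-0.8040) = -48.56 mV

-48.6 mV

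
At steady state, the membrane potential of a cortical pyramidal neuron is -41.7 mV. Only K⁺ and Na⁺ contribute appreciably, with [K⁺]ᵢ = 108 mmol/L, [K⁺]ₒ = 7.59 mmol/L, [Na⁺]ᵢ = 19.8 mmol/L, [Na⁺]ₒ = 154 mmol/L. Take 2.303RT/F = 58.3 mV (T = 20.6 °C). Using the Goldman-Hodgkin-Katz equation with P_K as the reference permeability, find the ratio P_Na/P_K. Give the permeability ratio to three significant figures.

0.0880

Let α = P_Na/P_K. GHK: Vm = 58.3·log₁₀[(Kₒ + α·Naₒ)/(Kᵢ + α·Naᵢ)].
10^(Vm/58.3) = 10^(-41.7/58.3) = 0.19263
So 0.19263·(Kᵢ + α·Naᵢ) = Kₒ + α·Naₒ → α = (0.19263·108.0 − 7.59) / (154.0 − 0.19263·19.8)
α = (20.8 − 7.59) / (154.0 − 3.814) = 13.21/150.2 = 0.08799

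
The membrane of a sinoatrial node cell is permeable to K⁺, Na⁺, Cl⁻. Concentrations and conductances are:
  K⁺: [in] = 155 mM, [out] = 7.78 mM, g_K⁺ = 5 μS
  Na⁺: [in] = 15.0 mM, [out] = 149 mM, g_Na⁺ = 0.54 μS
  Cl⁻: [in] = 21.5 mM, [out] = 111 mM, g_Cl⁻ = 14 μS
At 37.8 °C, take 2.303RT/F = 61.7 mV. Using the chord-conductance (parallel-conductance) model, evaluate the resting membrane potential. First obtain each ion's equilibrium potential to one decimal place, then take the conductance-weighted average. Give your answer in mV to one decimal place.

-50.3 mV

E_K⁺ = (61.7/1)·log₁₀(7.78/155) = -80.2 mV
E_Na⁺ = (61.7/1)·log₁₀(149/15.0) = 61.5 mV
E_Cl⁻ = (61.7/-1)·log₁₀(111/21.5) = -44.0 mV
Vm = (Σ gᵢEᵢ)/(Σ gᵢ) = (5·-80.2 + 0.54·61.5 + 14·-44.0) / (5 + 0.54 + 14)
= -983.79 / 19.54 = -50.35 mV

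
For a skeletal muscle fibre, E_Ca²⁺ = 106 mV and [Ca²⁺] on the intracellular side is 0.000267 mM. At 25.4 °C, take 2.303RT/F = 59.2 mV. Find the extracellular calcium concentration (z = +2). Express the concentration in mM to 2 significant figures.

1.0 mM

Nernst: E = (59.2/2) · log₁₀([out]/[in]), so log₁₀([out]/[in]) = 106.0 × 2 / 59.2 = 3.5811.
[out]/[in] = 10^(3.5811) = 3811.
[out] = 3811 × 0.000267 = 1.018 mM.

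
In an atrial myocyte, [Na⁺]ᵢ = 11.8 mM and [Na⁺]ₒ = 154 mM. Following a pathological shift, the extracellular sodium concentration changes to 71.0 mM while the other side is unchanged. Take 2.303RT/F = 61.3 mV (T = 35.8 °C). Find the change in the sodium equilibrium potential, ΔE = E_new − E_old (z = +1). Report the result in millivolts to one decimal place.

E_old = (61.3/1)·log₁₀(154/11.8) = 68.39 mV
E_new = (61.3/1)·log₁₀(71.0/11.8) = 47.78 mV
ΔE = 47.78 − (68.39) = -20.61 mV

-20.6 mV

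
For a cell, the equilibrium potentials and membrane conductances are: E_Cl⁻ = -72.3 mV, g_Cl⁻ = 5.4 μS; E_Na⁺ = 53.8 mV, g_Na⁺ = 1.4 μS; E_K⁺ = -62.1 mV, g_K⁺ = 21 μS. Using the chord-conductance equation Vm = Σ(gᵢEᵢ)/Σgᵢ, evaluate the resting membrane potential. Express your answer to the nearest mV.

-58 mV

Σ gᵢEᵢ = 5.4·(-72.3) + 1.4·(53.8) + 21·(-62.1) = -1619.20
Σ gᵢ = 5.4 + 1.4 + 21 = 27.8
Vm = -1619.20 / 27.8 = -58.24 mV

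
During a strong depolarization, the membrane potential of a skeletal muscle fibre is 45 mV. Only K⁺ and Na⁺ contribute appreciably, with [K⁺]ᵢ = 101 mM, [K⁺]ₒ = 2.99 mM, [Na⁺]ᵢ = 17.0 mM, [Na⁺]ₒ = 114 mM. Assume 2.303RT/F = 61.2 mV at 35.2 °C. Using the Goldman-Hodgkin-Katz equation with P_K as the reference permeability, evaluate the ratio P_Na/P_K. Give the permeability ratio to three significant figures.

25.3

Let α = P_Na/P_K. GHK: Vm = 61.2·log₁₀[(Kₒ + α·Naₒ)/(Kᵢ + α·Naᵢ)].
10^(Vm/61.2) = 10^(45.0/61.2) = 5.4362
So 5.4362·(Kᵢ + α·Naᵢ) = Kₒ + α·Naₒ → α = (5.4362·101.0 − 2.99) / (114.0 − 5.4362·17.0)
α = (549.1 − 2.99) / (114.0 − 92.42) = 546.1/21.58 = 25.3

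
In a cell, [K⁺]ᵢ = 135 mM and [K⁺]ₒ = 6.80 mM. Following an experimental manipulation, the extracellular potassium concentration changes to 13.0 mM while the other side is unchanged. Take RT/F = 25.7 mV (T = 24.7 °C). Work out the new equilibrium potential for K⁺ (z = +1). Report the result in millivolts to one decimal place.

-60.1 mV

After the shift: [K⁺]_out = 13.0, [K⁺]_in = 135 mM.
E_new = (25.7/1)·ln(13.0/135) = 25.70 · (-2.3403) = -60.15 mV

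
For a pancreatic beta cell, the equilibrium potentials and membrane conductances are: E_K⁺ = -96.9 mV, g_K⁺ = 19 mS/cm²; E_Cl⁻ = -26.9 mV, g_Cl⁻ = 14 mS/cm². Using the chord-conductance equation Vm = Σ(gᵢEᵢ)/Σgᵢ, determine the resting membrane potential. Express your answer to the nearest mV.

-67 mV

Σ gᵢEᵢ = 19·(-96.9) + 14·(-26.9) = -2217.70
Σ gᵢ = 19 + 14 = 33
Vm = -2217.70 / 33 = -67.20 mV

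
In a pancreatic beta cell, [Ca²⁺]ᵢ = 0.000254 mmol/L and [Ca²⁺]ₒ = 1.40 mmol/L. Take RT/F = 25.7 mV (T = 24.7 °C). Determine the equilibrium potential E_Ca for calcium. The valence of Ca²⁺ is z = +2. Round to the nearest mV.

E = (25.7/z) · ln([Ca²⁺]_out/[Ca²⁺]_in) with z = +2.
= (25.7/2) · ln(1.40/0.000254) = 12.85 · ln(5512)
= 12.85 · (8.6146) = 110.70 mV

111 mV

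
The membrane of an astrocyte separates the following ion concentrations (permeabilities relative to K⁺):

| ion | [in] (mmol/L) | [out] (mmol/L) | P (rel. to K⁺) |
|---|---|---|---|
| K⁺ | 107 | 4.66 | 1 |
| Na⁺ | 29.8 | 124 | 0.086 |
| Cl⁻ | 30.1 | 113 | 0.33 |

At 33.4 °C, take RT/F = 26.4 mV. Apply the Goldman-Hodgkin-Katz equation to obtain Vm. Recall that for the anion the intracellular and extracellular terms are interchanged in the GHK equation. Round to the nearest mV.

Vm = 26.4 · ln[(Σ P·[cation]ₒ + Σ P·[anion]ᵢ) / (Σ P·[cation]ᵢ + Σ P·[anion]ₒ)]
Numerator = 1×4.66 + 0.086×124 + 0.33×30.1 = 25.26
Denominator = 1×107 + 0.086×29.8 + 0.33×113 = 146.9
Vm = 26.4 · ln(0.17199) = 26.4 × (-1.7603) = -46.47 mV

-46 mV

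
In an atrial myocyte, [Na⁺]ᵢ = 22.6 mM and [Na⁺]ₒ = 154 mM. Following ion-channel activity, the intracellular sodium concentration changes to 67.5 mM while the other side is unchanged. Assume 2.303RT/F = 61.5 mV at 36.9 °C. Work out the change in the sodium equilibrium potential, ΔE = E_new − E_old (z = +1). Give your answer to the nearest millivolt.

-29 mV

E_old = (61.5/1)·log₁₀(154/22.6) = 51.25 mV
E_new = (61.5/1)·log₁₀(154/67.5) = 22.03 mV
ΔE = 22.03 − (51.25) = -29.22 mV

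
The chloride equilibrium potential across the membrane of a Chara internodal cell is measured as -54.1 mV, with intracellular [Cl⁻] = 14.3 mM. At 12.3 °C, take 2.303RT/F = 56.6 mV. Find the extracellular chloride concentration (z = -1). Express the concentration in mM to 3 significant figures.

Nernst: E = (56.6/-1) · log₁₀([out]/[in]), so log₁₀([out]/[in]) = -54.1 × -1 / 56.6 = 0.9558.
[out]/[in] = 10^(0.9558) = 9.033.
[out] = 9.033 × 14.3 = 129.2 mM.

129 mM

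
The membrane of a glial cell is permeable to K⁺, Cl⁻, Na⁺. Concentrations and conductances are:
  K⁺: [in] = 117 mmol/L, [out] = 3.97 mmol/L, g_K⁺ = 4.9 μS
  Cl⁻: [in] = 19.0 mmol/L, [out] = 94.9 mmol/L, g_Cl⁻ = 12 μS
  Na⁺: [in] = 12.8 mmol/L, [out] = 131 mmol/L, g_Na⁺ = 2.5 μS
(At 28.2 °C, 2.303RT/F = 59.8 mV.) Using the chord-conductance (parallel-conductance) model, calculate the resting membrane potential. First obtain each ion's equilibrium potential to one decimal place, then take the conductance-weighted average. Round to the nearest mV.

E_K⁺ = (59.8/1)·log₁₀(3.97/117) = -87.9 mV
E_Cl⁻ = (59.8/-1)·log₁₀(94.9/19.0) = -41.8 mV
E_Na⁺ = (59.8/1)·log₁₀(131/12.8) = 60.4 mV
Vm = (Σ gᵢEᵢ)/(Σ gᵢ) = (4.9·-87.9 + 12·-41.8 + 2.5·60.4) / (4.9 + 12 + 2.5)
= -781.31 / 19.4 = -40.27 mV

-40 mV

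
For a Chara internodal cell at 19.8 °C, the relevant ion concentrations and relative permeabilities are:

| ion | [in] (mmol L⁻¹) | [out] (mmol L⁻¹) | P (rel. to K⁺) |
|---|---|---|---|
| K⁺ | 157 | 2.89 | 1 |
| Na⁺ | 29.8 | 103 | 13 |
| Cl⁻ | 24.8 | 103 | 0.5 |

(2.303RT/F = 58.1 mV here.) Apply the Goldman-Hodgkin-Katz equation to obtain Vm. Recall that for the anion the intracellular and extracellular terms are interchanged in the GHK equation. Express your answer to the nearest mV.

21 mV

Vm = 58.1 · log₁₀[(Σ P·[cation]ₒ + Σ P·[anion]ᵢ) / (Σ P·[cation]ᵢ + Σ P·[anion]ₒ)]
Numerator = 1×2.89 + 13×103 + 0.5×24.8 = 1354
Denominator = 1×157 + 13×29.8 + 0.5×103 = 595.9
Vm = 58.1 · log₁₀(2.2727) = 58.1 × (0.3565) = 20.71 mV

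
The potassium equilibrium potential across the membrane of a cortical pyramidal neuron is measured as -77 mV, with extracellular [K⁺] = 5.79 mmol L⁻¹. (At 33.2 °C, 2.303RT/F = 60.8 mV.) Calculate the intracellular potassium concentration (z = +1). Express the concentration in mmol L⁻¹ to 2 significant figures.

110 mmol L⁻¹

Nernst: E = (60.8/1) · log₁₀([out]/[in]), so log₁₀([out]/[in]) = -77.0 × 1 / 60.8 = -1.2664.
[out]/[in] = 10^(-1.2664) = 0.05414.
[in] = 5.79 / 0.05414 = 106.9 mmol L⁻¹.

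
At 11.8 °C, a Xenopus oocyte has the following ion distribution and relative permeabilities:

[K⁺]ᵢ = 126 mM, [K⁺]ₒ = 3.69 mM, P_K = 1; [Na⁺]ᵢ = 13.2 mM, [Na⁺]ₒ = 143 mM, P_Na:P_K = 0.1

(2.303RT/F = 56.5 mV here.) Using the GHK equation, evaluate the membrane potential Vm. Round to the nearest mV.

-48 mV

Vm = 56.5 · log₁₀[(Σ P·[cation]ₒ + Σ P·[anion]ᵢ) / (Σ P·[cation]ᵢ + Σ P·[anion]ₒ)]
Numerator = 1×3.69 + 0.1×143 = 17.99
Denominator = 1×126 + 0.1×13.2 = 127.3
Vm = 56.5 · log₁₀(0.1413) = 56.5 × (-0.8499) = -48.02 mV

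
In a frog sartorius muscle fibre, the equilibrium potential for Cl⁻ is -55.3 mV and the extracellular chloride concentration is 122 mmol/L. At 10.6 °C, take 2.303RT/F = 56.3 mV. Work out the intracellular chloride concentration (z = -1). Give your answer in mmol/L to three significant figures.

12.7 mmol/L

Nernst: E = (56.3/-1) · log₁₀([out]/[in]), so log₁₀([out]/[in]) = -55.3 × -1 / 56.3 = 0.9822.
[out]/[in] = 10^(0.9822) = 9.599.
[in] = 122 / 9.599 = 12.71 mmol/L.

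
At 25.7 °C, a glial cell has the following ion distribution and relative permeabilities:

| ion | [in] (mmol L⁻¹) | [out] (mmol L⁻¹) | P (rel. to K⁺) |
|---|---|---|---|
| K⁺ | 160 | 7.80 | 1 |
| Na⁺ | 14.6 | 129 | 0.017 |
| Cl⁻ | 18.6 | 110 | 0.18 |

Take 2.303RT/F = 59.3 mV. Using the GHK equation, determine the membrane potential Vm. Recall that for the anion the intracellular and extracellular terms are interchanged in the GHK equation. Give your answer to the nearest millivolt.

Vm = 59.3 · log₁₀[(Σ P·[cation]ₒ + Σ P·[anion]ᵢ) / (Σ P·[cation]ᵢ + Σ P·[anion]ₒ)]
Numerator = 1×7.80 + 0.017×129 + 0.18×18.6 = 13.34
Denominator = 1×160 + 0.017×14.6 + 0.18×110 = 180
Vm = 59.3 · log₁₀(0.074097) = 59.3 × (-1.1302) = -67.02 mV

-67 mV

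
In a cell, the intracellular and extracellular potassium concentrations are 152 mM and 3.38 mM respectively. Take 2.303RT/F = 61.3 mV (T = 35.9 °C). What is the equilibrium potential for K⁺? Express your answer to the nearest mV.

E = (61.3/z) · log₁₀([K⁺]_out/[K⁺]_in) with z = +1.
= (61.3/1) · log₁₀(3.38/152) = 61.30 · log₁₀(0.02224)
= 61.30 · (-1.6529) = -101.32 mV

-101 mV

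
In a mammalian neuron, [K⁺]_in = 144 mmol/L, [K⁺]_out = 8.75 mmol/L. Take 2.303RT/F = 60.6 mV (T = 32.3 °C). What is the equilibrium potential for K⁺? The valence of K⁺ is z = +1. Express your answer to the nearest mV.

E = (60.6/z) · log₁₀([K⁺]_out/[K⁺]_in) with z = +1.
= (60.6/1) · log₁₀(8.75/144) = 60.60 · log₁₀(0.06076)
= 60.60 · (-1.2164) = -73.71 mV

-74 mV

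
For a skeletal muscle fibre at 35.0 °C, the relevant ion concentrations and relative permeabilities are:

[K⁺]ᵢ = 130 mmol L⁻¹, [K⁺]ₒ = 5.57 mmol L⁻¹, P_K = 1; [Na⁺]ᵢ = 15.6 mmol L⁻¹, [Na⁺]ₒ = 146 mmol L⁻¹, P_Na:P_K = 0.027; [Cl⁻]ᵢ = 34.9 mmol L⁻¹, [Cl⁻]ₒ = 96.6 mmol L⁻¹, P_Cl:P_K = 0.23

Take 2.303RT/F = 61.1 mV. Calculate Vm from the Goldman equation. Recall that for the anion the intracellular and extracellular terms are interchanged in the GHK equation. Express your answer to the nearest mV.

Vm = 61.1 · log₁₀[(Σ P·[cation]ₒ + Σ P·[anion]ᵢ) / (Σ P·[cation]ᵢ + Σ P·[anion]ₒ)]
Numerator = 1×5.57 + 0.027×146 + 0.23×34.9 = 17.54
Denominator = 1×130 + 0.027×15.6 + 0.23×96.6 = 152.6
Vm = 61.1 · log₁₀(0.1149) = 61.1 × (-0.9397) = -57.41 mV

-57 mV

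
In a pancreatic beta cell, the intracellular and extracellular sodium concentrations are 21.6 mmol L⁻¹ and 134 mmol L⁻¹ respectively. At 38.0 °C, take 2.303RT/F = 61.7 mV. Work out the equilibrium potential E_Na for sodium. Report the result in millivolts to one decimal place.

E = (61.7/z) · log₁₀([Na⁺]_out/[Na⁺]_in) with z = +1.
= (61.7/1) · log₁₀(134/21.6) = 61.70 · log₁₀(6.204)
= 61.70 · (0.7927) = 48.91 mV

48.9 mV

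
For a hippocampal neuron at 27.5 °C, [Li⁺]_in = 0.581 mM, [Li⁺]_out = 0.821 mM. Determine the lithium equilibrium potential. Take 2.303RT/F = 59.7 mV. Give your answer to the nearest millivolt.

9 mV

E = (59.7/z) · log₁₀([Li⁺]_out/[Li⁺]_in) with z = +1.
= (59.7/1) · log₁₀(0.821/0.581) = 59.70 · log₁₀(1.413)
= 59.70 · (0.1502) = 8.96 mV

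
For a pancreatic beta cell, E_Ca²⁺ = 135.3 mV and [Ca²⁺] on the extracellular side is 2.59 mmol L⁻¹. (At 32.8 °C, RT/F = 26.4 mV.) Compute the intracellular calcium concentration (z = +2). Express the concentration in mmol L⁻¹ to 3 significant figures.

Nernst: E = (26.4/2) · ln([out]/[in]), so ln([out]/[in]) = 135.3 × 2 / 26.4 = 10.2500.
[out]/[in] = e^(10.2500) = 2.828e+04.
[in] = 2.59 / 2.828e+04 = 9.158e-05 mmol L⁻¹.

0.0000916 mmol L⁻¹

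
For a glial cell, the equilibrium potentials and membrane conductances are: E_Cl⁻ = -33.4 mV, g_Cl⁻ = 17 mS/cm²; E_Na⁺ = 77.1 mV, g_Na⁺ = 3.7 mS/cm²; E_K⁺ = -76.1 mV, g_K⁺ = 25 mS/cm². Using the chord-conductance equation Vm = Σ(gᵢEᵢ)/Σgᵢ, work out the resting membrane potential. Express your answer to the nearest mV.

-48 mV

Σ gᵢEᵢ = 17·(-33.4) + 3.7·(77.1) + 25·(-76.1) = -2185.03
Σ gᵢ = 17 + 3.7 + 25 = 45.7
Vm = -2185.03 / 45.7 = -47.81 mV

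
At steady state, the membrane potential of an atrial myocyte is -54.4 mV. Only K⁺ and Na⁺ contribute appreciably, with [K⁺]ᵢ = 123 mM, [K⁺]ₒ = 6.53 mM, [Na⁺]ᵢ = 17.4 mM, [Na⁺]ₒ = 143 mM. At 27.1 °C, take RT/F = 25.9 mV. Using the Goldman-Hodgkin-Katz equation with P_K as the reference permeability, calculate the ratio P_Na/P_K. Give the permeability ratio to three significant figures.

0.0605

Let α = P_Na/P_K. GHK: Vm = 25.9·ln[(Kₒ + α·Naₒ)/(Kᵢ + α·Naᵢ)].
e^(Vm/25.9) = e^(-54.4/25.9) = 0.12241
So 0.12241·(Kᵢ + α·Naᵢ) = Kₒ + α·Naₒ → α = (0.12241·123.0 − 6.53) / (143.0 − 0.12241·17.4)
α = (15.06 − 6.53) / (143.0 − 2.13) = 8.526/140.9 = 0.06053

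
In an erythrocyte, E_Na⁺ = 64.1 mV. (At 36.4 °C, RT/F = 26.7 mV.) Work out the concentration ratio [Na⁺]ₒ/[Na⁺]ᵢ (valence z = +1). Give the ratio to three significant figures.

ln([out]/[in]) = E·z/(26.7) = 64.1 × 1 / 26.7 = 2.4007
[out]/[in] = e^(2.4007) = 11.03

11.0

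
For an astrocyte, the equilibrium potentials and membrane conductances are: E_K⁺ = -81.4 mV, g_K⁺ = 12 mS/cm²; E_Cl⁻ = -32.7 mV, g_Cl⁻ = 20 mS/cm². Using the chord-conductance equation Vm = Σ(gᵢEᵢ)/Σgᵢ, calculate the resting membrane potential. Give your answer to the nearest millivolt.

Σ gᵢEᵢ = 12·(-81.4) + 20·(-32.7) = -1630.80
Σ gᵢ = 12 + 20 = 32
Vm = -1630.80 / 32 = -50.96 mV

-51 mV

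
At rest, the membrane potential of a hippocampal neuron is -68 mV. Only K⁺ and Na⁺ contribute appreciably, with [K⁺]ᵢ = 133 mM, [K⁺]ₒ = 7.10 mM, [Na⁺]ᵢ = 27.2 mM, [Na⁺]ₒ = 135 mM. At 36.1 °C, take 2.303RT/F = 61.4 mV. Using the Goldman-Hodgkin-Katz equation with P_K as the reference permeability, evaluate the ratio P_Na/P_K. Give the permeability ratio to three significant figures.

Let α = P_Na/P_K. GHK: Vm = 61.4·log₁₀[(Kₒ + α·Naₒ)/(Kᵢ + α·Naᵢ)].
10^(Vm/61.4) = 10^(-68.0/61.4) = 0.078074
So 0.078074·(Kᵢ + α·Naᵢ) = Kₒ + α·Naₒ → α = (0.078074·133.0 − 7.1) / (135.0 − 0.078074·27.2)
α = (10.38 − 7.1) / (135.0 − 2.124) = 3.284/132.9 = 0.02471

0.0247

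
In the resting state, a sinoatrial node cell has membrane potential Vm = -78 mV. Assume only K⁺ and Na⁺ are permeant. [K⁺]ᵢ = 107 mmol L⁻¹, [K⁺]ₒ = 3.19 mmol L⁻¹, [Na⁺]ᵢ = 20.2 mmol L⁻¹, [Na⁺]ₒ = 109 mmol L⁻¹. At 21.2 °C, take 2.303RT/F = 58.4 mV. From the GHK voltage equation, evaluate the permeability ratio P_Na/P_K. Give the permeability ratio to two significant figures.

0.016

Let α = P_Na/P_K. GHK: Vm = 58.4·log₁₀[(Kₒ + α·Naₒ)/(Kᵢ + α·Naᵢ)].
10^(Vm/58.4) = 10^(-78.0/58.4) = 0.046173
So 0.046173·(Kᵢ + α·Naᵢ) = Kₒ + α·Naₒ → α = (0.046173·107.0 − 3.19) / (109.0 − 0.046173·20.2)
α = (4.94 − 3.19) / (109.0 − 0.9327) = 1.75/108.1 = 0.0162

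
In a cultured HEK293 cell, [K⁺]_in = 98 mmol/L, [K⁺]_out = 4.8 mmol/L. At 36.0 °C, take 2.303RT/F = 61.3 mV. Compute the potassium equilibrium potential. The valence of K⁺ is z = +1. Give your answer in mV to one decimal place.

E = (61.3/z) · log₁₀([K⁺]_out/[K⁺]_in) with z = +1.
= (61.3/1) · log₁₀(4.8/98) = 61.30 · log₁₀(0.04898)
= 61.30 · (-1.3100) = -80.30 mV

-80.3 mV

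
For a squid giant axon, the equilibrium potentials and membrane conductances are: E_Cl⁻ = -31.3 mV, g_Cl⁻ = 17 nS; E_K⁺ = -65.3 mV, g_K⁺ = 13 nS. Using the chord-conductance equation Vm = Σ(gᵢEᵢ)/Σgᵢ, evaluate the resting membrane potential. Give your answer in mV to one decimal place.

-46.0 mV

Σ gᵢEᵢ = 17·(-31.3) + 13·(-65.3) = -1381.00
Σ gᵢ = 17 + 13 = 30
Vm = -1381.00 / 30 = -46.03 mV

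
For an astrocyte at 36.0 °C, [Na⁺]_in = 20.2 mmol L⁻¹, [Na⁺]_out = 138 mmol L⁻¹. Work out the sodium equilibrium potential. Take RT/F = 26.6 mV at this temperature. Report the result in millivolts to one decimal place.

51.1 mV

E = (26.6/z) · ln([Na⁺]_out/[Na⁺]_in) with z = +1.
= (26.6/1) · ln(138/20.2) = 26.60 · ln(6.832)
= 26.60 · (1.9216) = 51.11 mV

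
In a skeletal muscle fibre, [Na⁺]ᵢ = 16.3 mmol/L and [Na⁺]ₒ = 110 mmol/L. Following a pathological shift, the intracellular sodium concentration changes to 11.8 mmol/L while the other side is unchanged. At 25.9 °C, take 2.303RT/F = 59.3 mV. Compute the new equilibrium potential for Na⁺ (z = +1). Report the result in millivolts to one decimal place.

After the shift: [Na⁺]_out = 110, [Na⁺]_in = 11.8 mmol/L.
E_new = (59.3/1)·log₁₀(110/11.8) = 59.30 · (0.9695) = 57.49 mV

57.5 mV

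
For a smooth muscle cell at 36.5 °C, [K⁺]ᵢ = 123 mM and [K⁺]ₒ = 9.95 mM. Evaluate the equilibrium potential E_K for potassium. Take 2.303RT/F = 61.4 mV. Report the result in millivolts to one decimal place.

E = (61.4/z) · log₁₀([K⁺]_out/[K⁺]_in) with z = +1.
= (61.4/1) · log₁₀(9.95/123) = 61.40 · log₁₀(0.08089)
= 61.40 · (-1.0921) = -67.05 mV

-67.1 mV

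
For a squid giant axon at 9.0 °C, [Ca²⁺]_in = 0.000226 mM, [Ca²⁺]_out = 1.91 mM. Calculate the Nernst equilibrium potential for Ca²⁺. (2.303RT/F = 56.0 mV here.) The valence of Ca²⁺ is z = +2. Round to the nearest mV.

110 mV

E = (56.0/z) · log₁₀([Ca²⁺]_out/[Ca²⁺]_in) with z = +2.
= (56.0/2) · log₁₀(1.91/0.000226) = 28.00 · log₁₀(8451)
= 28.00 · (3.9269) = 109.95 mV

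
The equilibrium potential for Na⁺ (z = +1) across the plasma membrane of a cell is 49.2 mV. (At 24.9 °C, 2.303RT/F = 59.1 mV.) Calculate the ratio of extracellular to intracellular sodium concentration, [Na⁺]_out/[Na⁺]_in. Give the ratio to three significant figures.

log₁₀([out]/[in]) = E·z/(59.1) = 49.2 × 1 / 59.1 = 0.8325
[out]/[in] = 10^(0.8325) = 6.8

6.80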